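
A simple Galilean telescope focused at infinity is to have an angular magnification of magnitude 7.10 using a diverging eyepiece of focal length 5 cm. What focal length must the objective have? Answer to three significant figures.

|M| = f_obj/|f_eye|, so f_obj = |M| x |f_eye| = 7.1 x 5 = 35.500 cm.

35.5 cm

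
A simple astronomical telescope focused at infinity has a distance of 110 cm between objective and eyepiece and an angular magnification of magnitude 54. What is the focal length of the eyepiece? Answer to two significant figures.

2.0 cm

In normal adjustment the tube length equals f_obj + f_eye and |M| = f_obj/f_eye.
So f_obj = 54 f_eye and 54 f_eye + f_eye = 110 cm, giving f_eye = 110/55 = 2.000 cm and f_obj = 108.000 cm.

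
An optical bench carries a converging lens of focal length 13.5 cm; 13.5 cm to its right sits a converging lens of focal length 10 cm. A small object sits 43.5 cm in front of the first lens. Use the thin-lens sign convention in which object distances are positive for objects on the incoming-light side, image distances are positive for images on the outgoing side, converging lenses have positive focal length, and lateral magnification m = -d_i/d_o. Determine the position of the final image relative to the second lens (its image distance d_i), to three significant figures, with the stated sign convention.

First lens: d_i1 = 1/(1/13.5 - 1/43.5) = 19.575 cm.
This image would form 19.575 cm past lens 1, i.e. 6.075 cm beyond lens 2, so it is a virtual object for lens 2: d_o2 = 13.5 - 19.575 = -6.075 cm.
Second lens: d_i2 = 1/(1/10 - 1/(-6.075)) = 3.779 cm.

3.78 cm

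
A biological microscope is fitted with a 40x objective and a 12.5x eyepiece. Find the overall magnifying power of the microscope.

500

The overall magnification of a compound microscope is the product of the objective and eyepiece magnifications:
M = M_obj x M_eye = 40 x 12.5 = 500.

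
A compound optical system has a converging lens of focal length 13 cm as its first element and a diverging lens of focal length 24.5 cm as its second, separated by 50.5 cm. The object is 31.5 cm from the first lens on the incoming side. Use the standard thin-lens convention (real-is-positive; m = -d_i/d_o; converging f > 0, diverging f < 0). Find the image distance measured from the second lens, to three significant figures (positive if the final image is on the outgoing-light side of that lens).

-13.1 cm

Lens 1: 1/d_i1 = 1/f_1 - 1/d_o1 = 1/13 - 1/31.5 = 0.04518 cm^-1, so d_i1 = 22.135 cm.
The intermediate image is 22.135 cm to the right of lens 1, so d_o2 = L - d_i1 = 50.5 - 22.135 = 28.365 cm.
Lens 2: 1/d_i2 = 1/f_2 - 1/d_o2 = 1/(-24.5) - 1/(28.365) = -0.07607 cm^-1, so d_i2 = -13.146 cm.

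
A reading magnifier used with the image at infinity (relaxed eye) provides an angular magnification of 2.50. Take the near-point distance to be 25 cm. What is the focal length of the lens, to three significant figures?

10.0 cm

For the image at infinity, M = D/f.
f = D/M = 25/2.5 = 10.000 cm.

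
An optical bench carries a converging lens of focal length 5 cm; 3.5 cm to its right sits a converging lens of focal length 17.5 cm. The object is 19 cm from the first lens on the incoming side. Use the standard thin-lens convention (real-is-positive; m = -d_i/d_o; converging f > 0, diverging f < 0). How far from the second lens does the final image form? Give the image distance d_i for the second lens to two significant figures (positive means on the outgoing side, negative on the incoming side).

2.8 cm

First lens: d_i1 = 1/(1/5 - 1/19) = 6.786 cm.
This image would form 6.786 cm past lens 1, i.e. 3.286 cm beyond lens 2, so it is a virtual object for lens 2: d_o2 = 3.5 - 6.786 = -3.286 cm.
Second lens: d_i2 = 1/(1/17.5 - 1/(-3.286)) = 2.766 cm.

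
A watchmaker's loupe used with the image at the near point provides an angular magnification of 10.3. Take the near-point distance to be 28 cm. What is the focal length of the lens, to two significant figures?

For the image at the near point, M = 1 + D/f.
f = D/(M - 1) = 28/(10.3 - 1) = 3.011 cm.

3.0 cm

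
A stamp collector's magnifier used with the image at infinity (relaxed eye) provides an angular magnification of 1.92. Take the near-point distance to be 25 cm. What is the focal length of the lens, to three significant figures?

For the image at infinity, M = D/f.
f = D/M = 25/1.92 = 13.021 cm.

13.0 cm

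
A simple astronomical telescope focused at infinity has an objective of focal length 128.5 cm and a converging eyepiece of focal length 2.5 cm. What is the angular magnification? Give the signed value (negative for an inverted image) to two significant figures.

M = -f_obj/f_eye = -128.5/(2.5) = -51.400.

-51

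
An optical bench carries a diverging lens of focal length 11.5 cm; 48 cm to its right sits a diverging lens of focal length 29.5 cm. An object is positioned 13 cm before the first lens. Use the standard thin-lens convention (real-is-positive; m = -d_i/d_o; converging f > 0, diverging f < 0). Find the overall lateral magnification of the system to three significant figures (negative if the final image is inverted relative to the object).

0.166

Applying the thin-lens equation to the first lens, 1/(-11.5) = 1/13 + 1/d_i1, which gives d_i1 = -6.102 cm.
Its lateral magnification is m_1 = -d_i1/d_o1 = -(-6.102)/13 = 0.4694.
With d_i1 < 0 the first image is virtual and lies on the object side; the object distance for lens 2 is d_o2 = 48 - (-6.102) = 54.102 cm.
Applying the thin-lens equation again with f_2 = -29.5 cm and d_o2 = 54.102 cm gives d_i2 = -19.091 cm.
m_2 = -(-19.091)/(54.102) = 0.3529.
Overall magnification: m = m_1 m_2 = 0.1656.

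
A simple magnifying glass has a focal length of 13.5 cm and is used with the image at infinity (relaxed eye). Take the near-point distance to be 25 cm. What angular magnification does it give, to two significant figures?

1.9

M = D/f = 25/13.5 = 1.852.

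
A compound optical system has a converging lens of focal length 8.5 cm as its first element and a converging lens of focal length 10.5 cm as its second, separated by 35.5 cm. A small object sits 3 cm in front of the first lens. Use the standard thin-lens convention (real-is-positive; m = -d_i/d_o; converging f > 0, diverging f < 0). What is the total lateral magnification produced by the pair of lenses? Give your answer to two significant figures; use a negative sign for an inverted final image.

-0.55

Lens 1: 1/d_i1 = 1/f_1 - 1/d_o1 = 1/8.5 - 1/3 = -0.21569 cm^-1, so d_i1 = -4.636 cm.
m_1 = -(-4.636)/3 = 1.5455.
The intermediate image is virtual, 4.636 cm to the left of lens 1, so d_o2 = L - d_i1 = 35.5 - (-4.636) = 40.136 cm.
Lens 2: 1/d_i2 = 1/f_2 - 1/d_o2 = 1/10.5 - 1/(40.136) = 0.07032 cm^-1, so d_i2 = 14.220 cm.
m_2 = -(14.220)/(40.136) = -0.3543.
Overall magnification: m = m_1 m_2 = -0.5475.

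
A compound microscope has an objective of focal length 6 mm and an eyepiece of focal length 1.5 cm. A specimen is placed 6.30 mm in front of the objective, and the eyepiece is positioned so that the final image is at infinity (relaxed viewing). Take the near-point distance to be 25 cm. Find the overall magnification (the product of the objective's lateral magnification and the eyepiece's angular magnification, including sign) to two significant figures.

Convert to cm: f_obj = 6 mm = 0.6 cm; d_o = 6.30 mm = 0.63 cm.
Objective: 1/d_i = 1/f_obj - 1/d_o = 1/0.6 - 1/0.63 = 0.07937 cm^-1, so d_i = 12.600 cm.
m_obj = -d_i/d_o = -12.600/0.63 = -20.000.
Eyepiece angular magnification (image at infinity): M_eye = D/f_e = 25/1.5 = 16.667.
Overall M = m_obj x M_eye = (-20.000)(16.667) = -333.33.

-330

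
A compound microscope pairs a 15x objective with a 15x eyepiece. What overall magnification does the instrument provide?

The overall magnification of a compound microscope is the product of the objective and eyepiece magnifications:
M = M_obj x M_eye = 15 x 15 = 225.

225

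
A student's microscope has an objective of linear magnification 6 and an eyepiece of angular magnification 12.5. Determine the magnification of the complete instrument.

75

The overall magnification of a compound microscope is the product of the objective and eyepiece magnifications:
M = M_obj x M_eye = 6 x 12.5 = 75.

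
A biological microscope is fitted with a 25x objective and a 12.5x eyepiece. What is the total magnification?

The overall magnification of a compound microscope is the product of the objective and eyepiece magnifications:
M = M_obj x M_eye = 25 x 12.5 = 312.5.

312.5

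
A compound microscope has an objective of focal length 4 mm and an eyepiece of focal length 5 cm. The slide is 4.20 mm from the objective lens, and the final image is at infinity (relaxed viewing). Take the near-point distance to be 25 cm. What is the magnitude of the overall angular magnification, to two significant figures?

100

Convert to cm: f_obj = 4 mm = 0.4 cm; d_o = 4.20 mm = 0.42 cm.
Objective: 1/d_i = 1/f_obj - 1/d_o = 1/0.4 - 1/0.42 = 0.11905 cm^-1, so d_i = 8.400 cm.
m_obj = -d_i/d_o = -8.400/0.42 = -20.000.
Eyepiece angular magnification (image at infinity): M_eye = D/f_e = 25/5 = 5.000.
Overall M = m_obj x M_eye = (-20.000)(5.000) = -100.00.
|M| = 100.00.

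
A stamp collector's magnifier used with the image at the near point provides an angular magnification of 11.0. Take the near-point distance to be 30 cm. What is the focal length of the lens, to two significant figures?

For the image at the near point, M = 1 + D/f.
f = D/(M - 1) = 30/(11.0 - 1) = 3.000 cm.

3.0 cm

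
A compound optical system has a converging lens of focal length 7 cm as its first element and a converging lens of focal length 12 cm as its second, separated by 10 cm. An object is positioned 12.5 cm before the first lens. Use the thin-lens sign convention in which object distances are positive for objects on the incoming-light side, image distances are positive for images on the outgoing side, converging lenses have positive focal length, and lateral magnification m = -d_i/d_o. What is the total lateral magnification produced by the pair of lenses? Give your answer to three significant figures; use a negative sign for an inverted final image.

-0.853

Lens 1: 1/d_i1 = 1/f_1 - 1/d_o1 = 1/7 - 1/12.5 = 0.06286 cm^-1, so d_i1 = 15.909 cm.
m_1 = -(15.909)/12.5 = -1.2727.
Since 15.909 cm > 10 cm, the first image lies past the second lens and serves as a virtual object: d_o2 = L - d_i1 = -5.909 cm.
Lens 2: 1/d_i2 = 1/f_2 - 1/d_o2 = 1/12 - 1/(-5.909) = 0.25256 cm^-1, so d_i2 = 3.959 cm.
m_2 = -(3.959)/(-5.909) = 0.6701.
Overall magnification: m = m_1 m_2 = -0.8528.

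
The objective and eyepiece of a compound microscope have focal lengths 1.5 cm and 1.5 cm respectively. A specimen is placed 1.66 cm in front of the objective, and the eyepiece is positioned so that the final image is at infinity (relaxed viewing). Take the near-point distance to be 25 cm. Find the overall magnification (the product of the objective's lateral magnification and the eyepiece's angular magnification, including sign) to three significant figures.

Objective: 1/d_i = 1/f_obj - 1/d_o = 1/1.5 - 1/1.66 = 0.06426 cm^-1, so d_i = 15.563 cm.
m_obj = -d_i/d_o = -15.563/1.66 = -9.375.
Eyepiece angular magnification (image at infinity): M_eye = D/f_e = 25/1.5 = 16.667.
Overall M = m_obj x M_eye = (-9.375)(16.667) = -156.25.

-156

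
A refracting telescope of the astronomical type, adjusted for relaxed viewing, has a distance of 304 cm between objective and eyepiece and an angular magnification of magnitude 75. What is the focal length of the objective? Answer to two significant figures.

In normal adjustment the tube length equals f_obj + f_eye and |M| = f_obj/f_eye.
So f_obj = 75 f_eye and 75 f_eye + f_eye = 304 cm, giving f_eye = 304/76 = 4.000 cm and f_obj = 300.000 cm.

300 cm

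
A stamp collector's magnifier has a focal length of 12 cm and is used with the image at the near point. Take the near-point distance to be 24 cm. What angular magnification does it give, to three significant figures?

M = 1 + D/f = 1 + 24/12 = 3.000.

3.00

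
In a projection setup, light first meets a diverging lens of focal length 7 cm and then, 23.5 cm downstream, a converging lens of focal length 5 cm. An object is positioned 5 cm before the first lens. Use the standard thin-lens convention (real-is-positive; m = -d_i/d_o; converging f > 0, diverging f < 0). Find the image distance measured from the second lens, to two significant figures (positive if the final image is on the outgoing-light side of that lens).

Lens 1: 1/d_i1 = 1/f_1 - 1/d_o1 = 1/(-7) - 1/5 = -0.34286 cm^-1, so d_i1 = -2.917 cm.
The intermediate image is virtual, 2.917 cm to the left of lens 1, so d_o2 = L - d_i1 = 23.5 - (-2.917) = 26.417 cm.
Lens 2: 1/d_i2 = 1/f_2 - 1/d_o2 = 1/5 - 1/(26.417) = 0.16215 cm^-1, so d_i2 = 6.167 cm.

6.2 cm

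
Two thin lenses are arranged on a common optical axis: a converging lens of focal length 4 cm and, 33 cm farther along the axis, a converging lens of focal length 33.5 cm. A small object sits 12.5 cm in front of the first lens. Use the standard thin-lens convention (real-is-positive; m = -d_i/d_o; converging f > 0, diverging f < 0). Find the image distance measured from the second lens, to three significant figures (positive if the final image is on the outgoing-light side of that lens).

Lens 1: 1/d_i1 = 1/f_1 - 1/d_o1 = 1/4 - 1/12.5 = 0.17000 cm^-1, so d_i1 = 5.882 cm.
Object distance for lens 2: d_o2 = 33 - 5.882 = 27.118 cm.
Lens 2: 1/d_i2 = 1/f_2 - 1/d_o2 = 1/33.5 - 1/(27.118) = -0.00703 cm^-1, so d_i2 = -142.336 cm.

-142 cm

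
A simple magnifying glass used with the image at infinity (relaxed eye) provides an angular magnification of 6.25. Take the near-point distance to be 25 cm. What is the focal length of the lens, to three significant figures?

4.00 cm

For the image at infinity, M = D/f.
f = D/M = 25/6.25 = 4.000 cm.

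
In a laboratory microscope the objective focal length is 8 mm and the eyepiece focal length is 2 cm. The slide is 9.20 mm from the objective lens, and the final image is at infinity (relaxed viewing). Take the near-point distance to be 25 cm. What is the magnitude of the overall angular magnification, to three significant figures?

83.3

Convert to cm: f_obj = 8 mm = 0.8 cm; d_o = 9.20 mm = 0.92 cm.
Objective: 1/d_i = 1/f_obj - 1/d_o = 1/0.8 - 1/0.92 = 0.16304 cm^-1, so d_i = 6.133 cm.
m_obj = -d_i/d_o = -6.133/0.92 = -6.667.
Eyepiece angular magnification (image at infinity): M_eye = D/f_e = 25/2 = 12.500.
Overall M = m_obj x M_eye = (-6.667)(12.500) = -83.33.
|M| = 83.33.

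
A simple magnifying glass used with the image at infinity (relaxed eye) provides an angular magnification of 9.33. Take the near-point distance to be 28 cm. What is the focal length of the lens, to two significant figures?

For the image at infinity, M = D/f.
f = D/M = 28/9.33 = 3.001 cm.

3.0 cm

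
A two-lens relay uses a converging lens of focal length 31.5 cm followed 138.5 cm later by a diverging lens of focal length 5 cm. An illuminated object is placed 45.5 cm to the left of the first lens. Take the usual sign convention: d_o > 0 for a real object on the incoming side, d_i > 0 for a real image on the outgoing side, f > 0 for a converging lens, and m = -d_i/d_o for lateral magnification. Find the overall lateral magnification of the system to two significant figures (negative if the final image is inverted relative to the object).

Lens 1: 1/d_i1 = 1/f_1 - 1/d_o1 = 1/31.5 - 1/45.5 = 0.00977 cm^-1, so d_i1 = 102.375 cm.
m_1 = -(102.375)/45.5 = -2.2500.
That image sits 36.125 cm in front of the second lens, so d_o2 = 36.125 cm.
Lens 2: 1/d_i2 = 1/f_2 - 1/d_o2 = 1/(-5) - 1/(36.125) = -0.22768 cm^-1, so d_i2 = -4.392 cm.
m_2 = -(-4.392)/(36.125) = 0.1216.
Overall magnification: m = m_1 m_2 = -0.2736.

-0.27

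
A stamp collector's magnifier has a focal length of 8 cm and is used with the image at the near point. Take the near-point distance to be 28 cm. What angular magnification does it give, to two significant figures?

M = 1 + D/f = 1 + 28/8 = 4.500.

4.5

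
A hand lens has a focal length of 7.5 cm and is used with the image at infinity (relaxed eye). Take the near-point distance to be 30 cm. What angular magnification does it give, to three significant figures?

4.00

M = D/f = 30/7.5 = 4.000.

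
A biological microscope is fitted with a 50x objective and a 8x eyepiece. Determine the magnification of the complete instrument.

400

The overall magnification of a compound microscope is the product of the objective and eyepiece magnifications:
M = M_obj x M_eye = 50 x 8 = 400.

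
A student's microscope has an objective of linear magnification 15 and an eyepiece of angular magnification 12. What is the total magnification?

The overall magnification of a compound microscope is the product of the objective and eyepiece magnifications:
M = M_obj x M_eye = 15 x 12 = 180.

180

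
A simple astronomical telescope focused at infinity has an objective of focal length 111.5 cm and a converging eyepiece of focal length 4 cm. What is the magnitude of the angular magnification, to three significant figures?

|M| = f_obj/|f_eye| = 111.5/4 = 27.875.

27.9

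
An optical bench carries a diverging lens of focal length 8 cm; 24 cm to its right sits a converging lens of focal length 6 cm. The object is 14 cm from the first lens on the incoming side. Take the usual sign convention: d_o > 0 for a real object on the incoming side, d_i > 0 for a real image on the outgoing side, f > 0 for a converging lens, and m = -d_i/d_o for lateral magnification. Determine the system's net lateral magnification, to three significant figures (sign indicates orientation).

Lens 1: 1/d_i1 = 1/f_1 - 1/d_o1 = 1/(-8) - 1/14 = -0.19643 cm^-1, so d_i1 = -5.091 cm.
m_1 = -(-5.091)/14 = 0.3636.
The intermediate image is virtual, 5.091 cm to the left of lens 1, so d_o2 = L - d_i1 = 24 - (-5.091) = 29.091 cm.
Lens 2: 1/d_i2 = 1/f_2 - 1/d_o2 = 1/6 - 1/(29.091) = 0.13229 cm^-1, so d_i2 = 7.559 cm.
m_2 = -(7.559)/(29.091) = -0.2598.
Overall magnification: m = m_1 m_2 = -0.0945.

-0.0945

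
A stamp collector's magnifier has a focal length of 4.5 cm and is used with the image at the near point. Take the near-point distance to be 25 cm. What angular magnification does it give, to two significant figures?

M = 1 + D/f = 1 + 25/4.5 = 6.556.

6.6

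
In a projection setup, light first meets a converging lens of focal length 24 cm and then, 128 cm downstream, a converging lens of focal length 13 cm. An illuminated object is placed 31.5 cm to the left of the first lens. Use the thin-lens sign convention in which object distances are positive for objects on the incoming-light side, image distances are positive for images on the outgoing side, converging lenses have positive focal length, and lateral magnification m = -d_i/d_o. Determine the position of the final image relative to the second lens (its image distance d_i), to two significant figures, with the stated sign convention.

First lens: d_i1 = 1/(1/24 - 1/31.5) = 100.800 cm.
Object distance for lens 2: d_o2 = 128 - 100.800 = 27.200 cm.
Second lens: d_i2 = 1/(1/13 - 1/(27.200)) = 24.901 cm.

25 cm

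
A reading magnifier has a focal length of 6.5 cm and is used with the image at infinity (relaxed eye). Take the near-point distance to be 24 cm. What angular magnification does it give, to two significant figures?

3.7

M = D/f = 24/6.5 = 3.692.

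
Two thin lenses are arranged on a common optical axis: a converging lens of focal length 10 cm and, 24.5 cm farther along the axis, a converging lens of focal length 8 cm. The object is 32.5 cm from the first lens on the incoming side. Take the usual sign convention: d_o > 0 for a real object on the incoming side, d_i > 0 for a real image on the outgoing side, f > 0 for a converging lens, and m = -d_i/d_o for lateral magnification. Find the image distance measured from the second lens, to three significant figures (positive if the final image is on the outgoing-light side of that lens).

39.1 cm

Applying the thin-lens equation to the first lens, 1/10 = 1/32.5 + 1/d_i1, which gives d_i1 = 14.444 cm.
The intermediate image is 14.444 cm to the right of lens 1, so d_o2 = L - d_i1 = 24.5 - 14.444 = 10.056 cm.
Applying the thin-lens equation again with f_2 = 8 cm and d_o2 = 10.056 cm gives d_i2 = 39.135 cm.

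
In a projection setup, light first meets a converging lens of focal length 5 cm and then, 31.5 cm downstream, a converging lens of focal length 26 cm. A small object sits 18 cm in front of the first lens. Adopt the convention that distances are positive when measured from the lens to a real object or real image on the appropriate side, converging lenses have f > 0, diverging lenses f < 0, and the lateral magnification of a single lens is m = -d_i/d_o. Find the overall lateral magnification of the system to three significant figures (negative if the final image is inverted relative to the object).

-7.03

Lens 1: 1/d_i1 = 1/f_1 - 1/d_o1 = 1/5 - 1/18 = 0.14444 cm^-1, so d_i1 = 6.923 cm.
m_1 = -(6.923)/18 = -0.3846.
The intermediate image is 6.923 cm to the right of lens 1, so d_o2 = L - d_i1 = 31.5 - 6.923 = 24.577 cm.
Lens 2: 1/d_i2 = 1/f_2 - 1/d_o2 = 1/26 - 1/(24.577) = -0.00223 cm^-1, so d_i2 = -449.027 cm.
m_2 = -(-449.027)/(24.577) = 18.2703.
Total m = m_1 x m_2 = (-0.3846)(18.2703) = -7.0270.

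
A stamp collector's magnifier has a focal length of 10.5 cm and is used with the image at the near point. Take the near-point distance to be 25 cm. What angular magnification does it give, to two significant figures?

M = 1 + D/f = 1 + 25/10.5 = 3.381.

3.4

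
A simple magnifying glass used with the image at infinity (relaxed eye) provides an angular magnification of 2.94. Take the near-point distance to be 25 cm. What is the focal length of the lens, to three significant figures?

For the image at infinity, M = D/f.
f = D/M = 25/2.94 = 8.503 cm.

8.50 cm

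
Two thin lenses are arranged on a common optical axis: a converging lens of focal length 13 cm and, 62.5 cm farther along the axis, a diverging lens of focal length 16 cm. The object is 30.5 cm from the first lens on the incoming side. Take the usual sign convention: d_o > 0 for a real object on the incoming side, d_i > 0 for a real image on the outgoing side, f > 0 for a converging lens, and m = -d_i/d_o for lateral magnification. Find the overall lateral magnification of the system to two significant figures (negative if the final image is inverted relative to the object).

First lens: d_i1 = 1/(1/13 - 1/30.5) = 22.657 cm.
m_1 = -(22.657)/30.5 = -0.7429.
Object distance for lens 2: d_o2 = 62.5 - 22.657 = 39.843 cm.
Second lens: d_i2 = 1/(1/(-16) - 1/(39.843)) = -11.416 cm.
m_2 = -(-11.416)/(39.843) = 0.2865.
Total m = m_1 x m_2 = (-0.7429)(0.2865) = -0.2128.

-0.21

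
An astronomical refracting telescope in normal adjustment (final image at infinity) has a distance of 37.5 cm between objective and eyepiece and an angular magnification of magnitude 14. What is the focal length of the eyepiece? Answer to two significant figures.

In normal adjustment the tube length equals f_obj + f_eye and |M| = f_obj/f_eye.
So f_obj = 14 f_eye and 14 f_eye + f_eye = 37.5 cm, giving f_eye = 37.5/15 = 2.500 cm and f_obj = 35.000 cm.

2.5 cm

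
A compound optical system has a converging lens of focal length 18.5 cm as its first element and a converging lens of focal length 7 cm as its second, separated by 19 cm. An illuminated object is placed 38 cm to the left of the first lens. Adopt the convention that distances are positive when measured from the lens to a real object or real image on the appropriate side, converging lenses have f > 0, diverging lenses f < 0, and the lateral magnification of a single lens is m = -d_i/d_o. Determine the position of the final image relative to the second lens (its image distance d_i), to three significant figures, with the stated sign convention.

Applying the thin-lens equation to the first lens, 1/18.5 = 1/38 + 1/d_i1, which gives d_i1 = 36.051 cm.
Since 36.051 cm > 19 cm, the first image lies past the second lens and serves as a virtual object: d_o2 = L - d_i1 = -17.051 cm.
Applying the thin-lens equation again with f_2 = 7 cm and d_o2 = -17.051 cm gives d_i2 = 4.963 cm.

4.96 cm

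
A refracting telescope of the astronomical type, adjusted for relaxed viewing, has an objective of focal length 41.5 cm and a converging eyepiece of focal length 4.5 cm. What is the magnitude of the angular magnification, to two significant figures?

9.2

|M| = f_obj/|f_eye| = 41.5/4.5 = 9.222.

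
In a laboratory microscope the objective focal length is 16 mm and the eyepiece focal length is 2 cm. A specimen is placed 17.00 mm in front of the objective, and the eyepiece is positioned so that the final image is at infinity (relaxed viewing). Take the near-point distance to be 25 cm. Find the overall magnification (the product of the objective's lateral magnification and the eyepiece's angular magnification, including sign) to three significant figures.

-200

Convert to cm: f_obj = 16 mm = 1.6 cm; d_o = 17.00 mm = 1.70 cm.
Objective: 1/d_i = 1/f_obj - 1/d_o = 1/1.6 - 1/1.70 = 0.03676 cm^-1, so d_i = 27.200 cm.
m_obj = -d_i/d_o = -27.200/1.70 = -16.000.
Eyepiece angular magnification (image at infinity): M_eye = D/f_e = 25/2 = 12.500.
Overall M = m_obj x M_eye = (-16.000)(12.500) = -200.00.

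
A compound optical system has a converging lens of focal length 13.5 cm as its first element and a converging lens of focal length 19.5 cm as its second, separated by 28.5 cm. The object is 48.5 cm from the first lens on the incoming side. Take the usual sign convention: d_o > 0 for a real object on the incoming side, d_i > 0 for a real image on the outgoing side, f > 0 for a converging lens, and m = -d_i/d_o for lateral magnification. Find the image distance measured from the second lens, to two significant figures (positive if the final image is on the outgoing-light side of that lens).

-20 cm

First lens: d_i1 = 1/(1/13.5 - 1/48.5) = 18.707 cm.
That image sits 9.793 cm in front of the second lens, so d_o2 = 9.793 cm.
Second lens: d_i2 = 1/(1/19.5 - 1/(9.793)) = -19.672 cm.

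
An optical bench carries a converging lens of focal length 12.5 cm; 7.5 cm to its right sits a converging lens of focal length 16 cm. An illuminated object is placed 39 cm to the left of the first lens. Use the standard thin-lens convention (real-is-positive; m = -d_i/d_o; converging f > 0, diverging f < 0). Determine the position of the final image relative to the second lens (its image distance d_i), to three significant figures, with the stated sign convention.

6.48 cm

Applying the thin-lens equation to the first lens, 1/12.5 = 1/39 + 1/d_i1, which gives d_i1 = 18.396 cm.
Since 18.396 cm > 7.5 cm, the first image lies past the second lens and serves as a virtual object: d_o2 = L - d_i1 = -10.896 cm.
Applying the thin-lens equation again with f_2 = 16 cm and d_o2 = -10.896 cm gives d_i2 = 6.482 cm.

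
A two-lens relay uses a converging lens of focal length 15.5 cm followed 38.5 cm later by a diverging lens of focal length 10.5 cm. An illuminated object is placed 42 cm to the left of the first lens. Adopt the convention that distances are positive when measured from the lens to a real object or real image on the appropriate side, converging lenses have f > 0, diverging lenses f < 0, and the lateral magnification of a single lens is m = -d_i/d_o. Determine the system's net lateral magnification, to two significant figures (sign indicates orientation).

-0.25

First lens: d_i1 = 1/(1/15.5 - 1/42) = 24.566 cm.
m_1 = -(24.566)/42 = -0.5849.
The intermediate image is 24.566 cm to the right of lens 1, so d_o2 = L - d_i1 = 38.5 - 24.566 = 13.934 cm.
Second lens: d_i2 = 1/(1/(-10.5) - 1/(13.934)) = -5.988 cm.
m_2 = -(-5.988)/(13.934) = 0.4297.
Overall magnification: m = m_1 m_2 = -0.2514.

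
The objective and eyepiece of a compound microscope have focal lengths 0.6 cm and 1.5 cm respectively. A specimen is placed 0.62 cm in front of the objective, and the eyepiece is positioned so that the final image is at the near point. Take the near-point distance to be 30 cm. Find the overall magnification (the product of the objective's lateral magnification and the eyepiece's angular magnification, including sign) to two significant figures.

-630

Objective: 1/d_i = 1/f_obj - 1/d_o = 1/0.6 - 1/0.62 = 0.05376 cm^-1, so d_i = 18.600 cm.
m_obj = -d_i/d_o = -18.600/0.62 = -30.000.
Eyepiece angular magnification (image at near point): M_eye = 1 + D/f_e = 1 + 30/1.5 = 21.000.
Overall M = m_obj x M_eye = (-30.000)(21.000) = -630.00.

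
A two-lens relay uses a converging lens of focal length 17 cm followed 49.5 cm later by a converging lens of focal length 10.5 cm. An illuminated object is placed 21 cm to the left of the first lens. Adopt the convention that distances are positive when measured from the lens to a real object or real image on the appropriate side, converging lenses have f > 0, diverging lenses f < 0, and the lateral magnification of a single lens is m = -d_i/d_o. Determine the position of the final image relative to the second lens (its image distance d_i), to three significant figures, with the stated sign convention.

First lens: d_i1 = 1/(1/17 - 1/21) = 89.250 cm.
Since 89.250 cm > 49.5 cm, the first image lies past the second lens and serves as a virtual object: d_o2 = L - d_i1 = -39.750 cm.
Second lens: d_i2 = 1/(1/10.5 - 1/(-39.750)) = 8.306 cm.

8.31 cm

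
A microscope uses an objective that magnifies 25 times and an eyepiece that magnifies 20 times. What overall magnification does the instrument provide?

The overall magnification of a compound microscope is the product of the objective and eyepiece magnifications:
M = M_obj x M_eye = 25 x 20 = 500.

500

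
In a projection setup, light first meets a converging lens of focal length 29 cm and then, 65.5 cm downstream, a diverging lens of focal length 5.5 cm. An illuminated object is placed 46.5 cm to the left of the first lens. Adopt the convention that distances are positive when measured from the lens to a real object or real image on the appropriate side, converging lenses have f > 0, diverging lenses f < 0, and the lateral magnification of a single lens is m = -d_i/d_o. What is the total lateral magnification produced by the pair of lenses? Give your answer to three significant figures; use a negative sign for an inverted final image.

1.50

Lens 1: 1/d_i1 = 1/f_1 - 1/d_o1 = 1/29 - 1/46.5 = 0.01298 cm^-1, so d_i1 = 77.057 cm.
m_1 = -(77.057)/46.5 = -1.6571.
This image would form 77.057 cm past lens 1, i.e. 11.557 cm beyond lens 2, so it is a virtual object for lens 2: d_o2 = 65.5 - 77.057 = -11.557 cm.
Lens 2: 1/d_i2 = 1/f_2 - 1/d_o2 = 1/(-5.5) - 1/(-11.557) = -0.09529 cm^-1, so d_i2 = -10.494 cm.
m_2 = -(-10.494)/(-11.557) = -0.9080.
The system's lateral magnification is m_1 m_2 = (-1.6571)(-0.9080) = 1.5047.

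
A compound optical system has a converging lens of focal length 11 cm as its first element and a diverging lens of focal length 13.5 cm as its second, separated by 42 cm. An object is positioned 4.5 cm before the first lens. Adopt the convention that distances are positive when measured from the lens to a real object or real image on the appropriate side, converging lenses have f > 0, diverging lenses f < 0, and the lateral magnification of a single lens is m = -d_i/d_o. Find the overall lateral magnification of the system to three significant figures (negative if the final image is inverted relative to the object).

Applying the thin-lens equation to the first lens, 1/11 = 1/4.5 + 1/d_i1, which gives d_i1 = -7.615 cm.
Its lateral magnification is m_1 = -d_i1/d_o1 = -(-7.615)/4.5 = 1.6923.
The intermediate image is virtual, 7.615 cm to the left of lens 1, so d_o2 = L - d_i1 = 42 - (-7.615) = 49.615 cm.
Applying the thin-lens equation again with f_2 = -13.5 cm and d_o2 = 49.615 cm gives d_i2 = -10.612 cm.
m_2 = -(-10.612)/(49.615) = 0.2139.
Total m = m_1 x m_2 = (1.6923)(0.2139) = 0.3620.

0.362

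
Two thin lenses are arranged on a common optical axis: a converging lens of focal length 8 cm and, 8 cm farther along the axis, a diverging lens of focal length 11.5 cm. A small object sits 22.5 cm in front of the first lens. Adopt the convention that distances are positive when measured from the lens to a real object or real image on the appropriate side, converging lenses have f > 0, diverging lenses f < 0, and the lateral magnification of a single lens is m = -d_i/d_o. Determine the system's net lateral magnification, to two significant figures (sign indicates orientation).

Applying the thin-lens equation to the first lens, 1/8 = 1/22.5 + 1/d_i1, which gives d_i1 = 12.414 cm.
Its lateral magnification is m_1 = -d_i1/d_o1 = -(12.414)/22.5 = -0.5517.
This image would form 12.414 cm past lens 1, i.e. 4.414 cm beyond lens 2, so it is a virtual object for lens 2: d_o2 = 8 - 12.414 = -4.414 cm.
Applying the thin-lens equation again with f_2 = -11.5 cm and d_o2 = -4.414 cm gives d_i2 = 7.163 cm.
m_2 = -(7.163)/(-4.414) = 1.6229.
The system's lateral magnification is m_1 m_2 = (-0.5517)(1.6229) = -0.8954.

-0.90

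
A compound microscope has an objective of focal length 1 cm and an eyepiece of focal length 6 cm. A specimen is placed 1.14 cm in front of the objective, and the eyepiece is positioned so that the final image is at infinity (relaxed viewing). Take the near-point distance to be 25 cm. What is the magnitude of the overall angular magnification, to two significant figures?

30

Objective: 1/d_i = 1/f_obj - 1/d_o = 1/1 - 1/1.14 = 0.12281 cm^-1, so d_i = 8.143 cm.
m_obj = -d_i/d_o = -8.143/1.14 = -7.143.
Eyepiece angular magnification (image at infinity): M_eye = D/f_e = 25/6 = 4.167.
Overall M = m_obj x M_eye = (-7.143)(4.167) = -29.76.
|M| = 29.76.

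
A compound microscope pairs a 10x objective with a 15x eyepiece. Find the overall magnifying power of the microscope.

The overall magnification of a compound microscope is the product of the objective and eyepiece magnifications:
M = M_obj x M_eye = 10 x 15 = 150.

150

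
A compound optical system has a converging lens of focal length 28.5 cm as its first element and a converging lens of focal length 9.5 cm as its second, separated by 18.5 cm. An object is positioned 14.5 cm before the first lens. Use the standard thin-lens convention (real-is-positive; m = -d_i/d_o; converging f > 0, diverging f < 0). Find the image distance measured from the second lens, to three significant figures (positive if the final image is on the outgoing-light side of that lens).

First lens: d_i1 = 1/(1/28.5 - 1/14.5) = -29.518 cm.
With d_i1 < 0 the first image is virtual and lies on the object side; the object distance for lens 2 is d_o2 = 18.5 - (-29.518) = 48.018 cm.
Second lens: d_i2 = 1/(1/9.5 - 1/(48.018)) = 11.843 cm.

11.8 cm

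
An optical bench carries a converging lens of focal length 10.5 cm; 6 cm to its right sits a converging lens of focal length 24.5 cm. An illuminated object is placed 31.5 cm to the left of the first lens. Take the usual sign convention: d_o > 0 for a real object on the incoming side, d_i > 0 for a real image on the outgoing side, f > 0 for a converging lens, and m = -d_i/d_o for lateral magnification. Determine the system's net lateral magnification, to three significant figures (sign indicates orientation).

-0.358

Applying the thin-lens equation to the first lens, 1/10.5 = 1/31.5 + 1/d_i1, which gives d_i1 = 15.750 cm.
Its lateral magnification is m_1 = -d_i1/d_o1 = -(15.750)/31.5 = -0.5000.
Since 15.750 cm > 6 cm, the first image lies past the second lens and serves as a virtual object: d_o2 = L - d_i1 = -9.750 cm.
Applying the thin-lens equation again with f_2 = 24.5 cm and d_o2 = -9.750 cm gives d_i2 = 6.974 cm.
m_2 = -(6.974)/(-9.750) = 0.7153.
The system's lateral magnification is m_1 m_2 = (-0.5000)(0.7153) = -0.3577.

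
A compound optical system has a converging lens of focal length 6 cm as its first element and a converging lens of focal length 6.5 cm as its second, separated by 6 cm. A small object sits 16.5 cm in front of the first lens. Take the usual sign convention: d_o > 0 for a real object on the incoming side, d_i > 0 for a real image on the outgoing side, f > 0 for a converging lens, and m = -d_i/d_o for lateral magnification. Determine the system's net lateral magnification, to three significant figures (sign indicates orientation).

Lens 1: 1/d_i1 = 1/f_1 - 1/d_o1 = 1/6 - 1/16.5 = 0.10606 cm^-1, so d_i1 = 9.429 cm.
m_1 = -(9.429)/16.5 = -0.5714.
Since 9.429 cm > 6 cm, the first image lies past the second lens and serves as a virtual object: d_o2 = L - d_i1 = -3.429 cm.
Lens 2: 1/d_i2 = 1/f_2 - 1/d_o2 = 1/6.5 - 1/(-3.429) = 0.44551 cm^-1, so d_i2 = 2.245 cm.
m_2 = -(2.245)/(-3.429) = 0.6547.
Overall magnification: m = m_1 m_2 = -0.3741.

-0.374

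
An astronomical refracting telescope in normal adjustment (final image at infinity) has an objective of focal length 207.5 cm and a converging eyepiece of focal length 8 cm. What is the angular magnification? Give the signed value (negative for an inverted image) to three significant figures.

M = -f_obj/f_eye = -207.5/(8) = -25.938.

-25.9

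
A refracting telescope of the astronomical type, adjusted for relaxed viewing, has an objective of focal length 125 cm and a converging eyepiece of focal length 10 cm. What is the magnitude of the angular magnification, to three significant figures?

12.5

|M| = f_obj/|f_eye| = 125/10 = 12.500.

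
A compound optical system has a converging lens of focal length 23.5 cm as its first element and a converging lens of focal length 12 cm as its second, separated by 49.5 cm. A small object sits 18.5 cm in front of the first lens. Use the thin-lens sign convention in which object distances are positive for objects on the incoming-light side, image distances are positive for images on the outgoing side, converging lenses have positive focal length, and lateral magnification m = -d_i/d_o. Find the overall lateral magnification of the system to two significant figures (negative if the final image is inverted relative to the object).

-0.45

Applying the thin-lens equation to the first lens, 1/23.5 = 1/18.5 + 1/d_i1, which gives d_i1 = -86.950 cm.
Its lateral magnification is m_1 = -d_i1/d_o1 = -(-86.950)/18.5 = 4.7000.
With d_i1 < 0 the first image is virtual and lies on the object side; the object distance for lens 2 is d_o2 = 49.5 - (-86.950) = 136.450 cm.
Applying the thin-lens equation again with f_2 = 12 cm and d_o2 = 136.450 cm gives d_i2 = 13.157 cm.
m_2 = -(13.157)/(136.450) = -0.0964.
Total m = m_1 x m_2 = (4.7000)(-0.0964) = -0.4532.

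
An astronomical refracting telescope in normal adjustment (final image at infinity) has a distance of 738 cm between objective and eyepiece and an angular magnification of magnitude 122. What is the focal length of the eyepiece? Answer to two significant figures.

6.0 cm

In normal adjustment the tube length equals f_obj + f_eye and |M| = f_obj/f_eye.
So f_obj = 122 f_eye and 122 f_eye + f_eye = 738 cm, giving f_eye = 738/123 = 6.000 cm and f_obj = 732.000 cm.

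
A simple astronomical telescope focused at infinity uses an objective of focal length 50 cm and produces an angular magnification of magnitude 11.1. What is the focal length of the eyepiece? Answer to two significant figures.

|M| = f_obj/f_eye, so f_eye = f_obj/|M| = 50/11.1 = 4.505 cm.

4.5 cm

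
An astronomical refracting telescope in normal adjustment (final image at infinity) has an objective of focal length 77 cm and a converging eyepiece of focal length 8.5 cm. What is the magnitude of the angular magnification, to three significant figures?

9.06

|M| = f_obj/|f_eye| = 77/8.5 = 9.059.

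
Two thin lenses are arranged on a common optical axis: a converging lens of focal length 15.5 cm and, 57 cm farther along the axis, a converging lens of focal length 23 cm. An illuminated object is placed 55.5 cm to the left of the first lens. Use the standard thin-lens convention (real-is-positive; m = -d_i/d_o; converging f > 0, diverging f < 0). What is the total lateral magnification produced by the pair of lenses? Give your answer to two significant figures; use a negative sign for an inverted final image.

Applying the thin-lens equation to the first lens, 1/15.5 = 1/55.5 + 1/d_i1, which gives d_i1 = 21.506 cm.
Its lateral magnification is m_1 = -d_i1/d_o1 = -(21.506)/55.5 = -0.3875.
Object distance for lens 2: d_o2 = 57 - 21.506 = 35.494 cm.
Applying the thin-lens equation again with f_2 = 23 cm and d_o2 = 35.494 cm gives d_i2 = 65.341 cm.
m_2 = -(65.341)/(35.494) = -1.8409.
The system's lateral magnification is m_1 m_2 = (-0.3875)(-1.8409) = 0.7134.

0.71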